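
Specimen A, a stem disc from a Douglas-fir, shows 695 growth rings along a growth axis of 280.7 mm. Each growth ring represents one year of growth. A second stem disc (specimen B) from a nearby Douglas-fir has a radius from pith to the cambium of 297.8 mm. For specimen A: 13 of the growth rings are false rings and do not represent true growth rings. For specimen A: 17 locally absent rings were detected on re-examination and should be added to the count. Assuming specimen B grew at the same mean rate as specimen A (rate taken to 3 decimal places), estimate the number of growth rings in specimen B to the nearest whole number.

741 growth rings

Specimen A: true growth ring count = 695 − 13 + 17 = 699.
A: Extension rate ≈ 280.7 / 699 = 0.402 mm per year.
Specimen B: 297.8 mm / 0.402 mm per year = 740.80 years ≈ 741 growth rings.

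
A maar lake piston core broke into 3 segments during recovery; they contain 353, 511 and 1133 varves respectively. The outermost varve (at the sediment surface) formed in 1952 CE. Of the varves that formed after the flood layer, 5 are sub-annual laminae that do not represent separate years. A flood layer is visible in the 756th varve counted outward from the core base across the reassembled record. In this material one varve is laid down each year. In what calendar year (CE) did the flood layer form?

716 CE

Total varves = 353 + 511 + 1133 = 1997.
1997 − 756 = 1241 varves lie beyond the flood layer toward the sediment surface.
1241 − 5 false = 1236 true varves after the flood layer.
1952 − 1236 = 716 CE.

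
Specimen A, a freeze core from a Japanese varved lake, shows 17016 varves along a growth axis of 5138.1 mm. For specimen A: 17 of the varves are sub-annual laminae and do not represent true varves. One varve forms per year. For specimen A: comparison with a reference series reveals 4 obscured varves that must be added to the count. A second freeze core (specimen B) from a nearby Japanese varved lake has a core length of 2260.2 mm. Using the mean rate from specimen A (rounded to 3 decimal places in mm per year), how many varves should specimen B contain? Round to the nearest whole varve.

Specimen A: correcting the raw count gives 17016 − 17 + 4 = 17003 true varves.
A: 5138.1 mm over 17003 years gives 5138.1 / 17003 ≈ 0.302 mm/yr.
B spans 2260.2 / 0.302 = 7484.11 years ≈ 7484 varves.

7484 varves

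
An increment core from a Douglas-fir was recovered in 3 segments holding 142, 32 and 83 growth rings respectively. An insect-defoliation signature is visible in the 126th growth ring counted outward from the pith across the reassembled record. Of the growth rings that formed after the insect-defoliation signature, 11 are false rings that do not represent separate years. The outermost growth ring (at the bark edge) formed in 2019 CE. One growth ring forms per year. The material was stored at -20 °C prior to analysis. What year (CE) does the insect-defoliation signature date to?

1899 CE

Total growth rings = 142 + 32 + 83 = 257.
The insect-defoliation signature sits at growth ring 126 from the pith, so 257 − 126 = 131 growth rings formed after it.
Removing the 11 false growth rings leaves 131 − 11 = 120 true growth rings beyond the insect-defoliation signature.
The growth ring at the bark edge is 2019 CE, so the insect-defoliation signature dates to 2019 − 120 = 1899 CE.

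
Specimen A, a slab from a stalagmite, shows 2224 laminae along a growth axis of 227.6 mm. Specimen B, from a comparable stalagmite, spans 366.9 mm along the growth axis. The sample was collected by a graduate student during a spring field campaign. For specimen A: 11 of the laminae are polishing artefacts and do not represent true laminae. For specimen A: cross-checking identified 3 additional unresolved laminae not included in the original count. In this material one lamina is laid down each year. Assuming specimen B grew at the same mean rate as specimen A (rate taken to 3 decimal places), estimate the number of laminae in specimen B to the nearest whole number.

Specimen A: adjusted count: 2224 − 11 + 3 = 2216 laminae.
A: Mean rate = 227.6 mm / 2216 years ≈ 0.103 mm/yr.
B spans 366.9 / 0.103 = 3562.14 years ≈ 3562 laminae.

3562 laminae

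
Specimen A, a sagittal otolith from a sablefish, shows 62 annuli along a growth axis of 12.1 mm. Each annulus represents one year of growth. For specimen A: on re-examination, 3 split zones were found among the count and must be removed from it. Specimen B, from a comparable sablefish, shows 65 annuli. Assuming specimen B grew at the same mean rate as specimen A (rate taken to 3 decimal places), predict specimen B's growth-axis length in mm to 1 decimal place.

Specimen A: adjusted count: 62 − 3 = 59 annuli.
A: Mean rate = 12.1 mm / 59 years ≈ 0.205 mm/yr.
B's length ≈ 0.205 × 65 = 13.3 mm.

13.3 mm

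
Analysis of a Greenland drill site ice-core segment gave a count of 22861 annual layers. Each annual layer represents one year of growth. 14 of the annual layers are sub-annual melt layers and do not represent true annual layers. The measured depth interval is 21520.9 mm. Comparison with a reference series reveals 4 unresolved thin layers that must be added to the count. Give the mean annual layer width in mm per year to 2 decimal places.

True annual layer count = 22861 − 14 + 4 = 22851.
Mean rate = 21520.9 mm / 22851 years ≈ 0.94 mm per year.

0.94 mm per year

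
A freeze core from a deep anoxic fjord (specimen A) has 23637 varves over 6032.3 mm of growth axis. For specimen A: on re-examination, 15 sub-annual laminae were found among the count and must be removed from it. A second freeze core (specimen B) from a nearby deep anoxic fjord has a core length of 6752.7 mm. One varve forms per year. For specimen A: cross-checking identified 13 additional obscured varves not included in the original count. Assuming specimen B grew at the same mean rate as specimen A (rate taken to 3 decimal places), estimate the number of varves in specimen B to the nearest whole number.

26481 varves

Specimen A: adjusted count: 23637 − 15 + 13 = 23635 varves.
A: Extension rate ≈ 6032.3 / 23635 = 0.255 mm/year.
Specimen B: 6752.7 mm / 0.255 mm per year = 26481.18 years ≈ 26481 varves.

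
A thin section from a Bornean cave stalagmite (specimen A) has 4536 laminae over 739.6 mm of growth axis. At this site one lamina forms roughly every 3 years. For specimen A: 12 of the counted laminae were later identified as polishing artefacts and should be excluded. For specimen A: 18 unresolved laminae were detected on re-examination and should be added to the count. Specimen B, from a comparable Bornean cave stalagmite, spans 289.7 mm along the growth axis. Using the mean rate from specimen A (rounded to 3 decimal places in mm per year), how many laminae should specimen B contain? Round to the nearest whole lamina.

Specimen A: correcting the raw count gives 4536 − 12 + 18 = 4542 true laminae.
Specimen A: 4542 laminae at 3 years each span 4542 × 3 = 13626 years.
A: Extension rate ≈ 739.6 / 13626 = 0.054 mm per year.
Specimen B: 289.7 mm / 0.054 mm per year = 5364.81 years; at 3 years per lamina that is 5364.81 / 3 ≈ 1788 laminae.

1788 laminae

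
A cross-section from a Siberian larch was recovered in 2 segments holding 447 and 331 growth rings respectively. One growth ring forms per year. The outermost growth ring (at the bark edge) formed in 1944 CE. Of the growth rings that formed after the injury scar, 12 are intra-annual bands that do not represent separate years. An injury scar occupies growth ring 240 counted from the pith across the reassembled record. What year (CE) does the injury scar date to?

1418 CE

Total growth rings = 447 + 331 = 778.
778 − 240 = 538 growth rings lie beyond the injury scar toward the bark edge.
Excluding 12 false growth rings: 538 − 12 = 526.
1944 − 526 = 1418 CE.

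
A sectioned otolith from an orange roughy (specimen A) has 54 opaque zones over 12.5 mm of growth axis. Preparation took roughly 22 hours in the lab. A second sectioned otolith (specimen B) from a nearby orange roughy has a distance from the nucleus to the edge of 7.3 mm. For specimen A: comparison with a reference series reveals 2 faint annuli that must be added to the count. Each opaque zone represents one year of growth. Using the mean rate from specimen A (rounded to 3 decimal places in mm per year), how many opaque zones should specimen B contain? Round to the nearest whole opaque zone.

33 opaque zones

Specimen A: after corrections the count is 54 + 2 = 56 opaque zones.
A: Extension rate ≈ 12.5 / 56 = 0.223 mm/yr.
B spans 7.3 / 0.223 = 32.74 years ≈ 33 opaque zones.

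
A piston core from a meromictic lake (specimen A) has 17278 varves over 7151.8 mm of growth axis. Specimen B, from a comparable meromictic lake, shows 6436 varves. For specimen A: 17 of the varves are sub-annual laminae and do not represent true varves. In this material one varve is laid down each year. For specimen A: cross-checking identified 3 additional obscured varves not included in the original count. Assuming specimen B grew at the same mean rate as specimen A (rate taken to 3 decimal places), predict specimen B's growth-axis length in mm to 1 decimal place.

2664.5 mm

Specimen A: correcting the raw count gives 17278 − 17 + 3 = 17264 true varves.
A: Mean rate = 7151.8 mm / 17264 years ≈ 0.414 mm/year.
B's length ≈ 0.414 × 6436 = 2664.5 mm.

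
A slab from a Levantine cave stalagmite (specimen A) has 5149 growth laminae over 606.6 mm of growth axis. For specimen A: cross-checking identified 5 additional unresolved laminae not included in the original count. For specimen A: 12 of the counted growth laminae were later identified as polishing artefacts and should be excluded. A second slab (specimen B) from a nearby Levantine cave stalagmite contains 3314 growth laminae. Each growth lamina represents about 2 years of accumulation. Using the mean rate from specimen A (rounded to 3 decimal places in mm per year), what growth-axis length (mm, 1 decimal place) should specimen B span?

Specimen A: correcting the raw count gives 5149 − 12 + 5 = 5142 true growth laminae.
Specimen A: multiplying by 2 years per growth lamina: 5142 × 2 = 10284 years.
A: Extension rate ≈ 606.6 / 10284 = 0.059 mm/yr.
Specimen B: at 2 years per growth lamina, 3314 × 2 = 6628 years. For B, 0.059 mm/year × 6628 years = 391.1 mm.

391.1 mm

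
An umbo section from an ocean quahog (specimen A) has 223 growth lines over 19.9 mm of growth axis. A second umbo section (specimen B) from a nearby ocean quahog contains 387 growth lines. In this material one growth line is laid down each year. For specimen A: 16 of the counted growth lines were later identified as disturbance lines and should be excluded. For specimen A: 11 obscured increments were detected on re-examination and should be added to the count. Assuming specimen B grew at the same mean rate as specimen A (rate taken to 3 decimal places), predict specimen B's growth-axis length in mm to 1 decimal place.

Specimen A: adjusted count: 223 − 16 + 11 = 218 growth lines.
A: Mean rate = 19.9 mm / 218 years ≈ 0.091 mm per year.
B's length ≈ 0.091 × 387 = 35.2 mm.

35.2 mm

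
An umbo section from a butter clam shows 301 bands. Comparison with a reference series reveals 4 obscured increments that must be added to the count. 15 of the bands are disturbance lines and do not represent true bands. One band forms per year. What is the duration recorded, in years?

Correcting the raw count gives 301 − 15 + 4 = 290 true bands.
One band per year makes the duration 290 years.

290 yr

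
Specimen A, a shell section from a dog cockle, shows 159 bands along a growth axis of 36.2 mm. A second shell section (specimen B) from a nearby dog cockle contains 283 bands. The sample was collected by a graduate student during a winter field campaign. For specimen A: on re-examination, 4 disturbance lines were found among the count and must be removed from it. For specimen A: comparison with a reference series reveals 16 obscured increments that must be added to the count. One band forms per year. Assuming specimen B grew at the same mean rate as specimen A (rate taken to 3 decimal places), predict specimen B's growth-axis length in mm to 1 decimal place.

60.0 mm

Specimen A: after corrections the count is 159 − 4 + 16 = 171 bands.
A: Extension rate ≈ 36.2 / 171 = 0.212 mm/year.
For B, 0.212 mm/year × 283 years = 60.0 mm.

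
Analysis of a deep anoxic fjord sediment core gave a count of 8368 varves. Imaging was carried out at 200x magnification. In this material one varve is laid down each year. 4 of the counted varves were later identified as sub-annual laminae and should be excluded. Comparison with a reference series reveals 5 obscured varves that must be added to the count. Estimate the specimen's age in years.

8369 years

After corrections the count is 8368 − 4 + 5 = 8369 varves.
With a one-to-one varve periodicity this is 8369 years.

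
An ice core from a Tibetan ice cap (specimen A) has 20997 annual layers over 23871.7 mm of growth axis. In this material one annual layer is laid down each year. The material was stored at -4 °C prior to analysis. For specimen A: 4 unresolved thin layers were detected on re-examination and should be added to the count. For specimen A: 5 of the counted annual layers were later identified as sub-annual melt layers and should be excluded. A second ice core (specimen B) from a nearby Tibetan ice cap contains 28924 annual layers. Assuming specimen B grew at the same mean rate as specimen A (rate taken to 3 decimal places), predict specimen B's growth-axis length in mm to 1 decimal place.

32886.6 mm

Specimen A: correcting the raw count gives 20997 − 5 + 4 = 20996 true annual layers.
A: Mean rate = 23871.7 mm / 20996 years ≈ 1.137 mm/year.
B's length ≈ 1.137 × 28924 = 32886.6 mm.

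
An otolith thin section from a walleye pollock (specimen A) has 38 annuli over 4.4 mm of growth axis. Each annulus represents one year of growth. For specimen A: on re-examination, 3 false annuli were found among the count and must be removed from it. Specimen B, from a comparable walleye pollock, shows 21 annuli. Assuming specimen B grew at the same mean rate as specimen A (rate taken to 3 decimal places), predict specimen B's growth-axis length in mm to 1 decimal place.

Specimen A: adjusted count: 38 − 3 = 35 annuli.
A: Mean rate = 4.4 mm / 35 years ≈ 0.126 mm/year.
For B, 0.126 mm/year × 21 years = 2.6 mm.

2.6 mm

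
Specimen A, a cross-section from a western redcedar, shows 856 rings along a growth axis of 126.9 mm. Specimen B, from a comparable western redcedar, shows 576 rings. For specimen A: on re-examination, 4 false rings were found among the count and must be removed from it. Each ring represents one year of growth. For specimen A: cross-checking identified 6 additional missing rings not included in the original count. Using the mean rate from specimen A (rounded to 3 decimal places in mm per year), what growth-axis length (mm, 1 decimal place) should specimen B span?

Specimen A: true ring count = 856 − 4 + 6 = 858.
A: 126.9 mm over 858 years gives 126.9 / 858 ≈ 0.148 mm/yr.
Length of B = 0.148 × 576 = 85.2 mm.

85.2 mm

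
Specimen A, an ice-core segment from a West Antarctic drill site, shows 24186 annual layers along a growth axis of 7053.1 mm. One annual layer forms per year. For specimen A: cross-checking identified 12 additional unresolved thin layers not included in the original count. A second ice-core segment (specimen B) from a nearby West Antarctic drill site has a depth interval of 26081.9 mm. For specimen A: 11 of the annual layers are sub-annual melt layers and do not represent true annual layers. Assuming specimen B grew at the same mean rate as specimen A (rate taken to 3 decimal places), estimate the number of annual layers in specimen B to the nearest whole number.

89322 annual layers

Specimen A: after corrections the count is 24186 − 11 + 12 = 24187 annual layers.
A: 7053.1 mm over 24187 years gives 7053.1 / 24187 ≈ 0.292 mm/yr.
For B, 26081.9 / 0.292 = 89321.58 years ≈ 89322 annual layers.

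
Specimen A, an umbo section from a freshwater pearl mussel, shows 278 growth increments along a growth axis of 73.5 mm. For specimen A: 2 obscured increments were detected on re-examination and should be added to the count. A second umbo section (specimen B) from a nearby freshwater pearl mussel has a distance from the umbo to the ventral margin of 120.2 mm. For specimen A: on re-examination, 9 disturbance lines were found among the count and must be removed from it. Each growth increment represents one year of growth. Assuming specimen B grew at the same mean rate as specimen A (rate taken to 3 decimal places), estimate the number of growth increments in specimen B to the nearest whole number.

444 growth increments

Specimen A: adjusted count: 278 − 9 + 2 = 271 growth increments.
A: 73.5 mm over 271 years gives 73.5 / 271 ≈ 0.271 mm per year.
B spans 120.2 / 0.271 = 443.54 years ≈ 444 growth increments.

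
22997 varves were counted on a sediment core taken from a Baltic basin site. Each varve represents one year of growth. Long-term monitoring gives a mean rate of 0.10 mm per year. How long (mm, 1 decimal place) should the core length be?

2299.7 mm

22997 years of growth are recorded.
Length ≈ 0.10 × 22997 = 2299.7 mm.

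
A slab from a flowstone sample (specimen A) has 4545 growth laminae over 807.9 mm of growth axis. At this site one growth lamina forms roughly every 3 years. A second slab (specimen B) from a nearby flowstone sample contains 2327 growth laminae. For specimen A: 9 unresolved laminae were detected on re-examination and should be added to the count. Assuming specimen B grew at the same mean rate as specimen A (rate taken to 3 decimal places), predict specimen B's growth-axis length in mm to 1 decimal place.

411.9 mm

Specimen A: true growth lamina count = 4545 + 9 = 4554.
Specimen A: 4554 growth laminae at 3 years each span 4554 × 3 = 13662 years.
A: Mean rate = 807.9 mm / 13662 years ≈ 0.059 mm per year.
Specimen B: at 3 years per growth lamina, 2327 × 3 = 6981 years. B's length ≈ 0.059 × 6981 = 411.9 mm.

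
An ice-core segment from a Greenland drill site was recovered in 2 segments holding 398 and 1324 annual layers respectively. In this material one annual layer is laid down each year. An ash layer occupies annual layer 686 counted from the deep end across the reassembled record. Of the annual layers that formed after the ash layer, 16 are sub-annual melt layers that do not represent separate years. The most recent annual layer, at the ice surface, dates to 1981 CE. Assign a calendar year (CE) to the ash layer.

Total annual layers = 398 + 1324 = 1722.
1722 − 686 = 1036 annual layers lie beyond the ash layer toward the ice surface.
Excluding 16 false annual layers: 1036 − 16 = 1020.
Counting back 1020 years from 1981 CE places the ash layer in 1981 − 1020 = 961 CE.

961 CE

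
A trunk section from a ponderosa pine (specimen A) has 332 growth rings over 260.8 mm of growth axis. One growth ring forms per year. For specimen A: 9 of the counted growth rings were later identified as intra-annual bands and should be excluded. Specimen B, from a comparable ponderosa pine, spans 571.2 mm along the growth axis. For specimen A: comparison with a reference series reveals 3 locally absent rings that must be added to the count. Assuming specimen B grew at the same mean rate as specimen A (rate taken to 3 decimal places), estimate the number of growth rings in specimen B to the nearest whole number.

714 growth rings

Specimen A: after corrections the count is 332 − 9 + 3 = 326 growth rings.
A: Mean rate = 260.8 mm / 326 years ≈ 0.800 mm per year.
B spans 571.2 / 0.800 = 714.00 years ≈ 714 growth rings.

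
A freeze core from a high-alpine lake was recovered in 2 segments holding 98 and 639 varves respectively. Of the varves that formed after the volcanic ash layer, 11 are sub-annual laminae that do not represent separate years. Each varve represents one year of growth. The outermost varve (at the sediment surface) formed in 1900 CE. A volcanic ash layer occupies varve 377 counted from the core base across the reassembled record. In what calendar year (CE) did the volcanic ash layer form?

1551 CE

Total varves = 98 + 639 = 737.
Between varve 377 and the sediment surface there are 737 − 377 = 360 varves.
Removing the 11 false varves leaves 360 − 11 = 349 true varves beyond the volcanic ash layer.
The varve at the sediment surface is 1900 CE, so the volcanic ash layer dates to 1900 − 349 = 1551 CE.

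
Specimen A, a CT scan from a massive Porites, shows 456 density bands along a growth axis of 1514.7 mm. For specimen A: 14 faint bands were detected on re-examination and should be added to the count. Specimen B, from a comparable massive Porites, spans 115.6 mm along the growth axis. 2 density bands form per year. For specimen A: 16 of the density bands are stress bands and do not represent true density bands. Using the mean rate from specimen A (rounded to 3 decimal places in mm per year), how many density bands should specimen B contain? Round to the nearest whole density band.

35 density bands

Specimen A: adjusted count: 456 − 16 + 14 = 454 density bands.
Specimen A: with 2 density bands per year, 454 / 2 = 227 years.
A: 1514.7 mm over 227 years gives 1514.7 / 227 ≈ 6.673 mm per year.
For B, 115.6 / 6.673 = 17.32 years; at 2 density bands per year that is 17.32 × 2 ≈ 35 density bands.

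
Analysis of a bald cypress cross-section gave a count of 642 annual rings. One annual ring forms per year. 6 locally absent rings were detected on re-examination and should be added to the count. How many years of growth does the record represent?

True annual ring count = 642 + 6 = 648.
With a one-to-one annual ring periodicity this is 648 years.

648 years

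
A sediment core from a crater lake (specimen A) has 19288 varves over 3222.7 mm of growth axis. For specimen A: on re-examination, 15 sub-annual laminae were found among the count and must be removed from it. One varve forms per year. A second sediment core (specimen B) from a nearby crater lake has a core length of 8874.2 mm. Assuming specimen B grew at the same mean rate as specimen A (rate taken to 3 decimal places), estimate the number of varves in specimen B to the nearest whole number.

Specimen A: after corrections the count is 19288 − 15 = 19273 varves.
A: 3222.7 mm over 19273 years gives 3222.7 / 19273 ≈ 0.167 mm/year.
B spans 8874.2 / 0.167 = 53138.92 years ≈ 53139 varves.

53139 varves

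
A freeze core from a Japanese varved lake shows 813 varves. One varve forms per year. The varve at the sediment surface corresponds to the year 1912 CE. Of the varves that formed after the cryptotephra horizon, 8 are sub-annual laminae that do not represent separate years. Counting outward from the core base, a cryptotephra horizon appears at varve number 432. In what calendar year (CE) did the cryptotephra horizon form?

1539 CE

The cryptotephra horizon sits at varve 432 from the core base, so 813 − 432 = 381 varves formed after it.
Excluding 8 false varves: 381 − 8 = 373.
The varve at the sediment surface is 1912 CE, so the cryptotephra horizon dates to 1912 − 373 = 1539 CE.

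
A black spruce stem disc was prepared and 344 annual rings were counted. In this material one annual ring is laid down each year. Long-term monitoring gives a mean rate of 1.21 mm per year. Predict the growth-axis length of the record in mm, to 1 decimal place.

416.2 mm

344 years of growth are recorded.
Length ≈ 1.21 × 344 = 416.2 mm.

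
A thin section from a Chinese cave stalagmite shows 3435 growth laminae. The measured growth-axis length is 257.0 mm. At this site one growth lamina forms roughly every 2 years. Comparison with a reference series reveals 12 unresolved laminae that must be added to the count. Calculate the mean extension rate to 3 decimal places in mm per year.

0.037 mm per year

After corrections the count is 3435 + 12 = 3447 growth laminae.
Multiplying by 2 years per growth lamina: 3447 × 2 = 6894 years.
257.0 mm over 6894 years gives 257.0 / 6894 ≈ 0.037 mm per year.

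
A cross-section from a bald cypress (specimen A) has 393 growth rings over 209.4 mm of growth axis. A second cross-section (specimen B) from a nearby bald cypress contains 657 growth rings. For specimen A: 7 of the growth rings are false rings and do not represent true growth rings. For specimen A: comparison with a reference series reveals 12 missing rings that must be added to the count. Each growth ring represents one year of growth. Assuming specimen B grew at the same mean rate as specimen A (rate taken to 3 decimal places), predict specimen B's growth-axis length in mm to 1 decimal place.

345.6 mm

Specimen A: correcting the raw count gives 393 − 7 + 12 = 398 true growth rings.
A: Extension rate ≈ 209.4 / 398 = 0.526 mm per year.
Length of B = 0.526 × 657 = 345.6 mm.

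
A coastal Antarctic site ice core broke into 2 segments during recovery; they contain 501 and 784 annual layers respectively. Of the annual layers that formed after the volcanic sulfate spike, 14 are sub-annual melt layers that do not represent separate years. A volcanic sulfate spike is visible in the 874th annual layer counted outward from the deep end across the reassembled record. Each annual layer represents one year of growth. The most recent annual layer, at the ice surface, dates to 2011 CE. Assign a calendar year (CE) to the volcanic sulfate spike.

Total annual layers = 501 + 784 = 1285.
Between annual layer 874 and the ice surface there are 1285 − 874 = 411 annual layers.
Removing the 14 false annual layers leaves 411 − 14 = 397 true annual layers beyond the volcanic sulfate spike.
2011 − 397 = 1614 CE.

1614 CE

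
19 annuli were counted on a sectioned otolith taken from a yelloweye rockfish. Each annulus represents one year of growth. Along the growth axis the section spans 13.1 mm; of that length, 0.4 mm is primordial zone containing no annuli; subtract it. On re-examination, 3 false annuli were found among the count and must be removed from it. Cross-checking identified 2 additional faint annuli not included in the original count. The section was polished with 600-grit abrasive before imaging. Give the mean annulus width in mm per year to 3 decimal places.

0.706 mm per year

Adjusted count: 19 − 3 + 2 = 18 annuli.
Net length = 13.1 − 0.4 = 12.7 mm.
Mean rate = 12.7 mm / 18 years ≈ 0.706 mm per year.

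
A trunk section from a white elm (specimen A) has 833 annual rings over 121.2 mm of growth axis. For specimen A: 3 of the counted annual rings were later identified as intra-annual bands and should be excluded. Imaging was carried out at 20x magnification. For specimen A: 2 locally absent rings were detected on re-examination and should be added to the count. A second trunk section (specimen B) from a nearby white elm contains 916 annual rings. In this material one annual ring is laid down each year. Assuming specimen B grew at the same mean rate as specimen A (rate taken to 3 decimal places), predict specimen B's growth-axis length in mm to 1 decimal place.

133.7 mm

Specimen A: adjusted count: 833 − 3 + 2 = 832 annual rings.
A: Mean rate = 121.2 mm / 832 years ≈ 0.146 mm/yr.
For B, 0.146 mm/year × 916 years = 133.7 mm.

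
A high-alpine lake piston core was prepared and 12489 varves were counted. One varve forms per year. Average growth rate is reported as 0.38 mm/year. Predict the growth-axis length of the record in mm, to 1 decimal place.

12489 years of growth are recorded.
Predicted length = 0.38 mm/year × 12489 years = 4745.8 mm.

4745.8 mm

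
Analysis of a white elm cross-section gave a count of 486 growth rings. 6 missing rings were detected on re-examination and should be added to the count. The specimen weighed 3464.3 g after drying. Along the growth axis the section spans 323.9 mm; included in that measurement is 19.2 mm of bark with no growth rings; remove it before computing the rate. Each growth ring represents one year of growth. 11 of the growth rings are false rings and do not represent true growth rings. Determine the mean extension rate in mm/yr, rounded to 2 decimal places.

Correcting the raw count gives 486 − 11 + 6 = 481 true growth rings.
Removing the 19.2 mm offcut leaves 323.9 − 19.2 = 304.7 mm.
304.7 mm over 481 years gives 304.7 / 481 ≈ 0.63 mm/yr.

0.63 mm/yr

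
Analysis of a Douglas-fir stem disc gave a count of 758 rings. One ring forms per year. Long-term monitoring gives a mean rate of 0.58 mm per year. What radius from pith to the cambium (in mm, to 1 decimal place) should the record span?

439.6 mm

758 years of growth are recorded.
758 years at 0.58 mm/year gives 0.58 × 758 = 439.6 mm.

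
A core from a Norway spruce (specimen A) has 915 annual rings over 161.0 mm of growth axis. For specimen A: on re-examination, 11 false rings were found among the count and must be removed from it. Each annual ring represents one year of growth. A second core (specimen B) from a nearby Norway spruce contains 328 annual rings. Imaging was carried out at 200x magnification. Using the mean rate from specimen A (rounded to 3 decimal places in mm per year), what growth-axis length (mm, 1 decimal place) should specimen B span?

Specimen A: adjusted count: 915 − 11 = 904 annual rings.
A: Mean rate = 161.0 mm / 904 years ≈ 0.178 mm/year.
Length of B = 0.178 × 328 = 58.4 mm.

58.4 mm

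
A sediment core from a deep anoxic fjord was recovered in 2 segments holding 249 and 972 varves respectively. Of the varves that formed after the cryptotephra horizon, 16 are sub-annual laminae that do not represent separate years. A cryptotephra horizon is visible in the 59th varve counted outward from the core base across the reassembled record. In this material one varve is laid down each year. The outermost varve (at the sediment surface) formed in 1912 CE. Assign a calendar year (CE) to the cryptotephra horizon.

766 CE

Total varves = 249 + 972 = 1221.
Between varve 59 and the sediment surface there are 1221 − 59 = 1162 varves.
Excluding 16 false varves: 1162 − 16 = 1146.
Counting back 1146 years from 1912 CE places the cryptotephra horizon in 1912 − 1146 = 766 CE.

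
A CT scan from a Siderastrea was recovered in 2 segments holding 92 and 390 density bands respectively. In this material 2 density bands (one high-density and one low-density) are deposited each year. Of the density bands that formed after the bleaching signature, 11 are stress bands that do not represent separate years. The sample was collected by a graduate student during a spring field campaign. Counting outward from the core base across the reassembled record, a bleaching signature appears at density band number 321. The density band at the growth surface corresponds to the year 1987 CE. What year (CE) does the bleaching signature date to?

1912 CE

Total density bands = 92 + 390 = 482.
482 − 321 = 161 density bands lie beyond the bleaching signature toward the growth surface.
Excluding 11 false density bands: 161 − 11 = 150.
Dividing by 2 density bands per year: 150 / 2 = 75 years.
Counting back 75 years from 1987 CE places the bleaching signature in 1987 − 75 = 1912 CE.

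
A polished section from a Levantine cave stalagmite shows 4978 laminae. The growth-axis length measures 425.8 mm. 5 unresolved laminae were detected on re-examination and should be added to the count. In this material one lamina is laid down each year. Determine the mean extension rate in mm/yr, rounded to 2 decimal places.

Correcting the raw count gives 4978 + 5 = 4983 true laminae.
Mean rate = 425.8 mm / 4983 years ≈ 0.09 mm/yr.

0.09 mm/yr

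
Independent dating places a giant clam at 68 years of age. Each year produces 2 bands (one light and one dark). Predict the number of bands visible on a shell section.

136 bands

With 2 bands per year, 68 years would produce 68 × 2 = 136 bands.
So 136 bands should be present.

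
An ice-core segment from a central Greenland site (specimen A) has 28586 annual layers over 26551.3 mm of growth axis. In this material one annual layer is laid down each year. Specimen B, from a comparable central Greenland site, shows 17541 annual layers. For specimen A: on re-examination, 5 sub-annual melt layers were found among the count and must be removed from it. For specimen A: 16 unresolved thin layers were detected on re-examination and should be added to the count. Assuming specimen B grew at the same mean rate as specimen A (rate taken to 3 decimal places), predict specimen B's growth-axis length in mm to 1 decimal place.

16278.0 mm

Specimen A: true annual layer count = 28586 − 5 + 16 = 28597.
A: Mean rate = 26551.3 mm / 28597 years ≈ 0.928 mm/yr.
Length of B = 0.928 × 17541 = 16278.0 mm.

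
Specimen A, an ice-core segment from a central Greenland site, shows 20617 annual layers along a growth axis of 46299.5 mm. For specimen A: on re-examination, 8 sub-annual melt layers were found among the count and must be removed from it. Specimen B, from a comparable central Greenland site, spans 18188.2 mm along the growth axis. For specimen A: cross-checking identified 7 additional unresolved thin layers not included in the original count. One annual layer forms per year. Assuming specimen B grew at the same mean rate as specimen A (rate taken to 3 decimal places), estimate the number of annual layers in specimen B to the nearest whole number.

8098 annual layers

Specimen A: correcting the raw count gives 20617 − 8 + 7 = 20616 true annual layers.
A: 46299.5 mm over 20616 years gives 46299.5 / 20616 ≈ 2.246 mm/year.
For B, 18188.2 / 2.246 = 8098.04 years ≈ 8098 annual layers.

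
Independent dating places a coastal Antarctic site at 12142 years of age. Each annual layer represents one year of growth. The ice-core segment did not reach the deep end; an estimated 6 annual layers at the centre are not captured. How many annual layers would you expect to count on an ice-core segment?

12136 annual layers

One annual layer per year gives 12142 annual layers over 12142 years.
Subtracting the 6 annual layers not captured gives 12142 − 6 = 12136 annual layers in the record.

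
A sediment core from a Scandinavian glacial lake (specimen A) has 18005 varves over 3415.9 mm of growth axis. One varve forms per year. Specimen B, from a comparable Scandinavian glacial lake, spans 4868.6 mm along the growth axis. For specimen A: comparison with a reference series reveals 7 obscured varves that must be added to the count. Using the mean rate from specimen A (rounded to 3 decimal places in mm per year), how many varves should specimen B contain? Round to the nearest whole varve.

Specimen A: correcting the raw count gives 18005 + 7 = 18012 true varves.
A: Extension rate ≈ 3415.9 / 18012 = 0.190 mm/year.
For B, 4868.6 / 0.190 = 25624.21 years ≈ 25624 varves.

25624 varves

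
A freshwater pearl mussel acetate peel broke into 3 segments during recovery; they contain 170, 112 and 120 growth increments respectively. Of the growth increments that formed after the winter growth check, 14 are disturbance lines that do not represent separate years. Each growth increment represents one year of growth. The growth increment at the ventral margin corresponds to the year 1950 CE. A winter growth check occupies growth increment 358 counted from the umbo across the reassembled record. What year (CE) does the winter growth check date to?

1920 CE

Total growth increments = 170 + 112 + 120 = 402.
402 − 358 = 44 growth increments lie beyond the winter growth check toward the ventral margin.
Excluding 14 false growth increments: 44 − 14 = 30.
Counting back 30 years from 1950 CE places the winter growth check in 1950 − 30 = 1920 CE.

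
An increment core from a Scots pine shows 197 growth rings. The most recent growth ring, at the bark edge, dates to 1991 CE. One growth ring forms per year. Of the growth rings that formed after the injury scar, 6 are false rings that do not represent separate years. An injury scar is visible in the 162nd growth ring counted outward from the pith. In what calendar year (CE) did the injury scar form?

197 − 162 = 35 growth rings lie beyond the injury scar toward the bark edge.
Excluding 6 false growth rings: 35 − 6 = 29.
Counting back 29 years from 1991 CE places the injury scar in 1991 − 29 = 1962 CE.

1962 CE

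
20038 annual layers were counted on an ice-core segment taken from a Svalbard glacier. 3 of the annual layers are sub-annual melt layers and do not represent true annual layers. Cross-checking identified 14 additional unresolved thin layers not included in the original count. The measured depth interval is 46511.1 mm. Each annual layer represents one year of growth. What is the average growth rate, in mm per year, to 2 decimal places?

2.32 mm per year

Correcting the raw count gives 20038 − 3 + 14 = 20049 true annual layers.
Extension rate ≈ 46511.1 / 20049 = 2.32 mm per year.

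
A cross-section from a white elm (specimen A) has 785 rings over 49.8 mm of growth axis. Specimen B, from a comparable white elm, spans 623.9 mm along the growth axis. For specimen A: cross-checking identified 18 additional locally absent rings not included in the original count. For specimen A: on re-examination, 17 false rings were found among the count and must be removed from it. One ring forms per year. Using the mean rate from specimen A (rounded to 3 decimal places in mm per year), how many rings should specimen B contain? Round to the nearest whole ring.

Specimen A: true ring count = 785 − 17 + 18 = 786.
A: Extension rate ≈ 49.8 / 786 = 0.063 mm/year.
Specimen B: 623.9 mm / 0.063 mm per year = 9903.17 years ≈ 9903 rings.

9903 rings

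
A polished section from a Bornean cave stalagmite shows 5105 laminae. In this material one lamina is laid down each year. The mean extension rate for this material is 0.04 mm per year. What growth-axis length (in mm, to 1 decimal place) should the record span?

204.2 mm

The record spans 5105 years at 0.04 mm per year.
Length ≈ 0.04 × 5105 = 204.2 mm.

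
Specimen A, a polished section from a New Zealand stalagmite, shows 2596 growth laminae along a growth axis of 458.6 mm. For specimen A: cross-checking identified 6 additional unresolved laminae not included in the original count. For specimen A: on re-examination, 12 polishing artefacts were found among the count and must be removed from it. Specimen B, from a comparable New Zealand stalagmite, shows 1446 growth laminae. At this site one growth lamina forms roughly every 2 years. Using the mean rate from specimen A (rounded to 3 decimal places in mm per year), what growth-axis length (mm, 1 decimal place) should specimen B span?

Specimen A: true growth lamina count = 2596 − 12 + 6 = 2590.
Specimen A: multiplying by 2 years per growth lamina: 2590 × 2 = 5180 years.
A: Mean rate = 458.6 mm / 5180 years ≈ 0.089 mm per year.
Specimen B: 1446 growth laminae at 2 years each span 1446 × 2 = 2892 years. B's length ≈ 0.089 × 2892 = 257.4 mm.

257.4 mm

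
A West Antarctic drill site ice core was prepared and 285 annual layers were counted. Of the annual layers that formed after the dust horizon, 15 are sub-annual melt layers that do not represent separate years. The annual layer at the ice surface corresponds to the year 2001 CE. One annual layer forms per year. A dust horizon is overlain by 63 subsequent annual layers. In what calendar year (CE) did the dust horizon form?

1953 CE

63 annual layers post-date the dust horizon.
Excluding 15 false annual layers: 63 − 15 = 48.
2001 − 48 = 1953 CE.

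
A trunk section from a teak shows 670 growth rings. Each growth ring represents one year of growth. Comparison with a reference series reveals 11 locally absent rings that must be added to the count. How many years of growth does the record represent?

681 yr

After corrections the count is 670 + 11 = 681 growth rings.
With a one-to-one growth ring periodicity this is 681 years.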